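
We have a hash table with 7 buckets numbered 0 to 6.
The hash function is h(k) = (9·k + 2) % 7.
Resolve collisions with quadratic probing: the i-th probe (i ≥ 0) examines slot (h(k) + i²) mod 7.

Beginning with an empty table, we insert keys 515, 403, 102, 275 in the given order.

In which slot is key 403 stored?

4

Insert 515: h=3, slot 3 empty => index 3.
Insert 403: h=3, slot 3 occupied => index 4.
Insert 102: h=3, slots 3,4 occupied => index 0.
Insert 275: h=6, slot 6 empty => index 6.
Table: [102, -, -, 515, 403, -, 275]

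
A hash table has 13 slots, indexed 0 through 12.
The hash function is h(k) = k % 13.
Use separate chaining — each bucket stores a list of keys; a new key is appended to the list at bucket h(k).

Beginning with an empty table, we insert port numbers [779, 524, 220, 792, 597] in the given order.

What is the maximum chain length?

Insert 779: h=12, bucket 12 empty -> new chain.
Insert 524: h=4, bucket 4 empty -> new chain.
Insert 220: h=12, bucket 12 nonempty -> append to chain.
Insert 792: h=12, bucket 12 nonempty -> append to chain.
Insert 597: h=12, bucket 12 nonempty -> append to chain.
Final buckets:
0: .
1: .
2: .
3: .
4: 524
5: .
6: .
7: .
8: .
9: .
10: .
11: .
12: 779 -> 220 -> 792 -> 597

4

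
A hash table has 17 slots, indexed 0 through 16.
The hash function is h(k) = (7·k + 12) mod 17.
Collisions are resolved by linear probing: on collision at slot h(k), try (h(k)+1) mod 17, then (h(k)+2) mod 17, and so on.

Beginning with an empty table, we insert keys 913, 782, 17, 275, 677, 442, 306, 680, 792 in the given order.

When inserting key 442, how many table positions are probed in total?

3

Insert 913: h=11, slot 11 empty -> index 11.
Insert 782: h=12, slot 12 empty -> index 12.
Insert 17: h=12, slot 12 occupied -> index 13.
Insert 275: h=16, slot 16 empty -> index 16.
Insert 677: h=8, slot 8 empty -> index 8.
Insert 442: h=12, slots 12,13 occupied -> index 14.
Insert 306: h=12, slots 12,13,14 occupied -> index 15.
Insert 680: h=12, slots 12,13,14,15,16 occupied -> index 0.
Insert 792: h=14, slots 14,15,16,0 occupied -> index 1.
Table: [680, 792, _, _, _, _, _, _, 677, _, _, 913, 782, 17, 442, 306, 275]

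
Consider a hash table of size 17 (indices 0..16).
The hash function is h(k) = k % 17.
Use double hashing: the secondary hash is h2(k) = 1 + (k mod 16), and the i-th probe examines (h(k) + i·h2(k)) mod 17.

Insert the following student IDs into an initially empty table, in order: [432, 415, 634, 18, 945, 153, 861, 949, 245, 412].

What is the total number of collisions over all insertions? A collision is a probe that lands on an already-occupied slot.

2

432: h=7 → slot 7
415: h=7, h2=16, probe 7,6 → slot 6
634: h=5 → slot 5
18: h=1 → slot 1
945: h=10 → slot 10
153: h=0 → slot 0
861: h=11 → slot 11
949: h=14 → slot 14
245: h=7, h2=6, probe 7,13 → slot 13
412: h=4 → slot 4
Table: [153, 18, ., ., 412, 634, 415, 432, ., ., 945, 861, ., 245, 949, ., .]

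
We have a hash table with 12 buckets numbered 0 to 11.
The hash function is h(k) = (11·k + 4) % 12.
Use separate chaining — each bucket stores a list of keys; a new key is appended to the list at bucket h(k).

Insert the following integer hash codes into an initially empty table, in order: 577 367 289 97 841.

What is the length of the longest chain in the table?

577 -> bucket 3
367 -> bucket 9
289 -> bucket 3 (collision)
97 -> bucket 3 (collision)
841 -> bucket 3 (collision)
Final buckets:
0: ∅
1: ∅
2: ∅
3: 577 -> 289 -> 97 -> 841
4: ∅
5: ∅
6: ∅
7: ∅
8: ∅
9: 367
10: ∅
11: ∅

4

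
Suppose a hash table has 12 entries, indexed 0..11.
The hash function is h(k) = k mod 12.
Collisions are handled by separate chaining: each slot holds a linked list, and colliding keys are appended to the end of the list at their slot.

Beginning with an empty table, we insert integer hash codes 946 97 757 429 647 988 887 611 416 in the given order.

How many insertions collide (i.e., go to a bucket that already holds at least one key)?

946 → bucket 10
97 → bucket 1
757 → bucket 1 (collision)
429 → bucket 9
647 → bucket 11
988 → bucket 4
887 → bucket 11 (collision)
611 → bucket 11 (collision)
416 → bucket 8
Final buckets:
0: ∅
1: 97 -> 757
2: ∅
3: ∅
4: 988
5: ∅
6: ∅
7: ∅
8: 416
9: 429
10: 946
11: 647 -> 887 -> 611

3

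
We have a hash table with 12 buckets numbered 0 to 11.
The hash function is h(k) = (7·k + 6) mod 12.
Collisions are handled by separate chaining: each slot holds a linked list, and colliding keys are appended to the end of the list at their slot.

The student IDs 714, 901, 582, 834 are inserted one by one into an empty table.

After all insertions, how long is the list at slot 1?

714 -> bucket 0
901 -> bucket 1
582 -> bucket 0 (collision)
834 -> bucket 0 (collision)
Final buckets:
0: 714 -> 582 -> 834
1: 901
2: ∅
3: ∅
4: ∅
5: ∅
6: ∅
7: ∅
8: ∅
9: ∅
10: ∅
11: ∅

1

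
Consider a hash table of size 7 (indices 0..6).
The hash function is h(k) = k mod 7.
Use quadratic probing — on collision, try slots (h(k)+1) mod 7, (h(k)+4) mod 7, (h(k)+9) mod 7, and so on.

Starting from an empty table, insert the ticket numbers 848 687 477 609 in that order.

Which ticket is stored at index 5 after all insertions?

477

Insert 848: h=1, slot 1 empty -> index 1.
Insert 687: h=1, slot 1 occupied -> index 2.
Insert 477: h=1, slots 1,2 occupied -> index 5.
Insert 609: h=0, slot 0 empty -> index 0.
Table: [609, 848, 687, ., ., 477, .]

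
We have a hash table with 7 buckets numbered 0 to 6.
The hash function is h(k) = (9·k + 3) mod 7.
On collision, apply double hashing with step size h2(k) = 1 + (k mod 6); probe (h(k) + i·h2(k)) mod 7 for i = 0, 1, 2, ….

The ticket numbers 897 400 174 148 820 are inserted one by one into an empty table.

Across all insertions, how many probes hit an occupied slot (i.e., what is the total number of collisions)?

8

Insert 897: h=5, slot 5 empty → index 5.
Insert 400: h=5, h2=5, slot 5 occupied → index 3.
Insert 174: h=1, slot 1 empty → index 1.
Insert 148: h=5, h2=5, slots 5,3,1 occupied → index 6.
Insert 820: h=5, h2=5, slots 5,3,1,6 occupied → index 4.
Table: [_, 174, _, 400, 820, 897, 148]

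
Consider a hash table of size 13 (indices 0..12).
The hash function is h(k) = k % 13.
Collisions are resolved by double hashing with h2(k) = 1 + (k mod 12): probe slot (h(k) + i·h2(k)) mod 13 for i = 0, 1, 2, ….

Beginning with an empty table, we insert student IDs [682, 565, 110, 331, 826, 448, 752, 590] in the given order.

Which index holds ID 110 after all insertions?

9

682: h=6 → slot 6
565: h=6, h2=2, probe 6,8 → slot 8
110: h=6, h2=3, probe 6,9 → slot 9
331: h=6, h2=8, probe 6,1 → slot 1
826: h=7 → slot 7
448: h=6, h2=5, probe 6,11 → slot 11
752: h=11, h2=9, probe 11,7,3 → slot 3
590: h=5 → slot 5
Table: [-, 331, -, 752, -, 590, 682, 826, 565, 110, -, 448, -]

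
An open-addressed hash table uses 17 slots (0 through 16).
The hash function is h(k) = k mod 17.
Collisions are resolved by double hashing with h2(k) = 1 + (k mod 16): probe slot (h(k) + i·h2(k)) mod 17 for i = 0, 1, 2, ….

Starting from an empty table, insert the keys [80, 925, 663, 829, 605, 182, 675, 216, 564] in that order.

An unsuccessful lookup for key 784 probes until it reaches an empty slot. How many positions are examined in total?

80: h=12 → slot 12
925: h=7 → slot 7
663: h=0 → slot 0
829: h=13 → slot 13
605: h=10 → slot 10
182: h=12, h2=7, probe 12,2 → slot 2
675: h=12, h2=4, probe 12,16 → slot 16
216: h=12, h2=9, probe 12,4 → slot 4
564: h=3 → slot 3
Table: [663, ∅, 182, 564, 216, ∅, ∅, 925, ∅, ∅, 605, ∅, 80, 829, ∅, ∅, 675]
Lookup 784: h=2, h2=1, probe 2,3,4,5 → slot 5 empty, not found.

4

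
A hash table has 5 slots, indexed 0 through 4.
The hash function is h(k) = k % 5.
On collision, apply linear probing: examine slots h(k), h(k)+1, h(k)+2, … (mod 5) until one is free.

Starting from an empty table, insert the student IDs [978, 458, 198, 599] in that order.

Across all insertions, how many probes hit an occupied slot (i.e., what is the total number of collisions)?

5

978: h=3 -> slot 3
458: h=3, probe 3,4 -> slot 4
198: h=3, probe 3,4,0 -> slot 0
599: h=4, probe 4,0,1 -> slot 1
Table: [198, 599, _, 978, 458]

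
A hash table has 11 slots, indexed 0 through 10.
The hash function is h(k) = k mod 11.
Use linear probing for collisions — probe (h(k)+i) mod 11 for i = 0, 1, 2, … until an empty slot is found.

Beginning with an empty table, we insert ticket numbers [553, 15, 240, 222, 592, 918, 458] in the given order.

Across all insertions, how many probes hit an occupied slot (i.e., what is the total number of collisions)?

1

553 hashes to 3; slot 3 is free -> place at 3.
15 hashes to 4; slot 4 is free -> place at 4.
240 hashes to 9; slot 9 is free -> place at 9.
222 hashes to 2; slot 2 is free -> place at 2.
592 hashes to 9; 9 taken -> place at 10.
918 hashes to 5; slot 5 is free -> place at 5.
458 hashes to 7; slot 7 is free -> place at 7.
Table: [∅, ∅, 222, 553, 15, 918, ∅, 458, ∅, 240, 592]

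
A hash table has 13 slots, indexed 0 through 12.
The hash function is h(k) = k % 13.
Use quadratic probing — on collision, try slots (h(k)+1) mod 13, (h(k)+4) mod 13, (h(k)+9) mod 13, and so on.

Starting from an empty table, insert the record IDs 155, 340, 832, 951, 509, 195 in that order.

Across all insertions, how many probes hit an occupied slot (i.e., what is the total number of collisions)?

155 hashes to 12; slot 12 is free -> place at 12.
340 hashes to 2; slot 2 is free -> place at 2.
832 hashes to 0; slot 0 is free -> place at 0.
951 hashes to 2; 2 taken -> place at 3.
509 hashes to 2; 2,3 taken -> place at 6.
195 hashes to 0; 0 taken -> place at 1.
Table: [832, 195, 340, 951, -, -, 509, -, -, -, -, -, 155]

4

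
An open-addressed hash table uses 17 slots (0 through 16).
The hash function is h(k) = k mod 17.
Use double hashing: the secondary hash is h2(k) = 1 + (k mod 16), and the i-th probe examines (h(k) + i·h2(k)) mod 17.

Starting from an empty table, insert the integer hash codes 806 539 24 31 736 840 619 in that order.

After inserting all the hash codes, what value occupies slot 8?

840

806: h=7 → slot 7
539: h=12 → slot 12
24: h=7, h2=9, probe 7,16 → slot 16
31: h=14 → slot 14
736: h=5 → slot 5
840: h=7, h2=9, probe 7,16,8 → slot 8
619: h=7, h2=12, probe 7,2 → slot 2
Table: [., ., 619, ., ., 736, ., 806, 840, ., ., ., 539, ., 31, ., 24]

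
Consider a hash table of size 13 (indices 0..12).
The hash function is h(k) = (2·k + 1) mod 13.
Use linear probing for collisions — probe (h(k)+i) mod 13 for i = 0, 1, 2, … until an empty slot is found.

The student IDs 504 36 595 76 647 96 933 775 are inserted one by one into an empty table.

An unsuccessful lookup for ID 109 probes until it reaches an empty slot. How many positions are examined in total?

5

Insert 504: h=8, slot 8 empty → index 8.
Insert 36: h=8, slot 8 occupied → index 9.
Insert 595: h=8, slots 8,9 occupied → index 10.
Insert 76: h=10, slot 10 occupied → index 11.
Insert 647: h=8, slots 8,9,10,11 occupied → index 12.
Insert 96: h=11, slots 11,12 occupied → index 0.
Insert 933: h=8, slots 8,9,10,11,12,0 occupied → index 1.
Insert 775: h=4, slot 4 empty → index 4.
Table: [96, 933, —, —, 775, —, —, —, 504, 36, 595, 76, 647]
Lookup 109: h=11, probe 11,12,0,1,2 → slot 2 empty, not found.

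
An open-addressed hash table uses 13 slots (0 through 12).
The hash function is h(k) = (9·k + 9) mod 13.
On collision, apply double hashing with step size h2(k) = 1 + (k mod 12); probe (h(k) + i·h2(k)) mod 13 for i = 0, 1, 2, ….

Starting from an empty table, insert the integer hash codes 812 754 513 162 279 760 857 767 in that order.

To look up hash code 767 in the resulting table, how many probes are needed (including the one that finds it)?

3

812 hashes to 11; slot 11 is free → place at 11.
754 hashes to 9; slot 9 is free → place at 9.
513 hashes to 11, h2=10; 11 taken → place at 8.
162 hashes to 11, h2=7; 11 taken → place at 5.
279 hashes to 11, h2=4; 11 taken → place at 2.
760 hashes to 11, h2=5; 11 taken → place at 3.
857 hashes to 0; slot 0 is free → place at 0.
767 hashes to 9, h2=12; 9,8 taken → place at 7.
Table: [857, -, 279, 760, -, 162, -, 767, 513, 754, -, 812, -]
Lookup 767: h=9, h2=12, probe 9,8,7 → found at 7.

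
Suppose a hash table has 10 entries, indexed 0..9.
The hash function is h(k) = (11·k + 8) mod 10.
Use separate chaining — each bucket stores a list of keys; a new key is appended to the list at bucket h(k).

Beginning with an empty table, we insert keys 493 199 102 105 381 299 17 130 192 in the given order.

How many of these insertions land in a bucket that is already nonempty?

2

493 → bucket 1
199 → bucket 7
102 → bucket 0
105 → bucket 3
381 → bucket 9
299 → bucket 7 (collision)
17 → bucket 5
130 → bucket 8
192 → bucket 0 (collision)
Final buckets:
0: 102 -> 192
1: 493
2: -
3: 105
4: -
5: 17
6: -
7: 199 -> 299
8: 130
9: 381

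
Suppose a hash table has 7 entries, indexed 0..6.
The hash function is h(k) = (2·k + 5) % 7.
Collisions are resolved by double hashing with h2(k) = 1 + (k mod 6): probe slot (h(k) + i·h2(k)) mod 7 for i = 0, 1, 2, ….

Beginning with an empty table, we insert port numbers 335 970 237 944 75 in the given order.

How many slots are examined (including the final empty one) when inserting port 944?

3

Insert 335: h=3, slot 3 empty => index 3.
Insert 970: h=6, slot 6 empty => index 6.
Insert 237: h=3, h2=4, slot 3 occupied => index 0.
Insert 944: h=3, h2=3, slots 3,6 occupied => index 2.
Insert 75: h=1, slot 1 empty => index 1.
Table: [237, 75, 944, 335, ., ., 970]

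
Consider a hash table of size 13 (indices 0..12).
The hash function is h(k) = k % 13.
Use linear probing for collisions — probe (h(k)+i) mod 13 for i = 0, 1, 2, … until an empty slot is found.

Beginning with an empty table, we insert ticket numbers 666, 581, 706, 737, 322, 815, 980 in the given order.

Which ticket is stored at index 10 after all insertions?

666: h=3 => slot 3
581: h=9 => slot 9
706: h=4 => slot 4
737: h=9, probe 9,10 => slot 10
322: h=10, probe 10,11 => slot 11
815: h=9, probe 9,10,11,12 => slot 12
980: h=5 => slot 5
Table: [—, —, —, 666, 706, 980, —, —, —, 581, 737, 322, 815]

737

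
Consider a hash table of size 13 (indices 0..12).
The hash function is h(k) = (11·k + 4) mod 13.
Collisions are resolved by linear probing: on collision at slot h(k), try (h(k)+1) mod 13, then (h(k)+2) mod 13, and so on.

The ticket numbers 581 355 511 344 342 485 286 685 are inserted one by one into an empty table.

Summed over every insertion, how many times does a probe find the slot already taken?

Insert 581: h=12, slot 12 empty -> index 12.
Insert 355: h=9, slot 9 empty -> index 9.
Insert 511: h=9, slot 9 occupied -> index 10.
Insert 344: h=5, slot 5 empty -> index 5.
Insert 342: h=9, slots 9,10 occupied -> index 11.
Insert 485: h=9, slots 9,10,11,12 occupied -> index 0.
Insert 286: h=4, slot 4 empty -> index 4.
Insert 685: h=12, slots 12,0 occupied -> index 1.
Table: [485, 685, _, _, 286, 344, _, _, _, 355, 511, 342, 581]

9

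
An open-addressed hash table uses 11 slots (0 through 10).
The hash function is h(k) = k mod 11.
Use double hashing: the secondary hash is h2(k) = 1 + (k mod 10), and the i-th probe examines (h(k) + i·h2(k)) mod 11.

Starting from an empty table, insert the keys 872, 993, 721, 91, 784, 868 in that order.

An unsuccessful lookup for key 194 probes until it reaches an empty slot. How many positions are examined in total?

2

872 hashes to 3; slot 3 is free => place at 3.
993 hashes to 3, h2=4; 3 taken => place at 7.
721 hashes to 6; slot 6 is free => place at 6.
91 hashes to 3, h2=2; 3 taken => place at 5.
784 hashes to 3, h2=5; 3 taken => place at 8.
868 hashes to 10; slot 10 is free => place at 10.
Table: [., ., ., 872, ., 91, 721, 993, 784, ., 868]
Lookup 194: h=7, h2=5, probe 7,1 → slot 1 empty, not found.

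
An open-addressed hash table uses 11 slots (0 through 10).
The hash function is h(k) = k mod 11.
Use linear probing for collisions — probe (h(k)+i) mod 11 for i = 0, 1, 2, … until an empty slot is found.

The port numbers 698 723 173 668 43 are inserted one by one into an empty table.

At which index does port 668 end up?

Insert 698: h=5, slot 5 empty -> index 5.
Insert 723: h=8, slot 8 empty -> index 8.
Insert 173: h=8, slot 8 occupied -> index 9.
Insert 668: h=8, slots 8,9 occupied -> index 10.
Insert 43: h=10, slot 10 occupied -> index 0.
Table: [43, ., ., ., ., 698, ., ., 723, 173, 668]

10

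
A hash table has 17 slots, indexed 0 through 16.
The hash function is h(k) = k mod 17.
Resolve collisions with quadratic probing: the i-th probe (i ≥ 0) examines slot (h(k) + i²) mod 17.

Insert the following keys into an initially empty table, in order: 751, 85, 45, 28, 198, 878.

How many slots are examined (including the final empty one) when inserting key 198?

751 hashes to 3; slot 3 is free -> place at 3.
85 hashes to 0; slot 0 is free -> place at 0.
45 hashes to 11; slot 11 is free -> place at 11.
28 hashes to 11; 11 taken -> place at 12.
198 hashes to 11; 11,12 taken -> place at 15.
878 hashes to 11; 11,12,15,3 taken -> place at 10.
Table: [85, —, —, 751, —, —, —, —, —, —, 878, 45, 28, —, —, 198, —]

3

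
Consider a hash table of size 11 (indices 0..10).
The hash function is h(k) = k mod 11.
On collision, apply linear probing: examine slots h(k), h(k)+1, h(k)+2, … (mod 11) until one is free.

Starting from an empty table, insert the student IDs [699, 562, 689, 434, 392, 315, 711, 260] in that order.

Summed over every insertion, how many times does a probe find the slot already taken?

Insert 699: h=6, slot 6 empty => index 6.
Insert 562: h=1, slot 1 empty => index 1.
Insert 689: h=7, slot 7 empty => index 7.
Insert 434: h=5, slot 5 empty => index 5.
Insert 392: h=7, slot 7 occupied => index 8.
Insert 315: h=7, slots 7,8 occupied => index 9.
Insert 711: h=7, slots 7,8,9 occupied => index 10.
Insert 260: h=7, slots 7,8,9,10 occupied => index 0.
Table: [260, 562, ∅, ∅, ∅, 434, 699, 689, 392, 315, 711]

10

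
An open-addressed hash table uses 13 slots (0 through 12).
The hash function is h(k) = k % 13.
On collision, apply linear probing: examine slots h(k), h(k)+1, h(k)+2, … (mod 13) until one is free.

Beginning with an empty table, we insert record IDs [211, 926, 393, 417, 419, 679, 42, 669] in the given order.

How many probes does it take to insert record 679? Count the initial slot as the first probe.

211 hashes to 3; slot 3 is free → place at 3.
926 hashes to 3; 3 taken → place at 4.
393 hashes to 3; 3,4 taken → place at 5.
417 hashes to 1; slot 1 is free → place at 1.
419 hashes to 3; 3,4,5 taken → place at 6.
679 hashes to 3; 3,4,5,6 taken → place at 7.
42 hashes to 3; 3,4,5,6,7 taken → place at 8.
669 hashes to 6; 6,7,8 taken → place at 9.
Table: [-, 417, -, 211, 926, 393, 419, 679, 42, 669, -, -, -]

5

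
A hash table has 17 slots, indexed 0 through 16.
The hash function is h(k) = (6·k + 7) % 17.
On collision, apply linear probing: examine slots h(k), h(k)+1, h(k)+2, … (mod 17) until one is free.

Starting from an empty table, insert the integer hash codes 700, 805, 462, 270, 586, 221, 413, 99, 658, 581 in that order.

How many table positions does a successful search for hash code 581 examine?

6

700 hashes to 8; slot 8 is free -> place at 8.
805 hashes to 9; slot 9 is free -> place at 9.
462 hashes to 8; 8,9 taken -> place at 10.
270 hashes to 12; slot 12 is free -> place at 12.
586 hashes to 4; slot 4 is free -> place at 4.
221 hashes to 7; slot 7 is free -> place at 7.
413 hashes to 3; slot 3 is free -> place at 3.
99 hashes to 6; slot 6 is free -> place at 6.
658 hashes to 11; slot 11 is free -> place at 11.
581 hashes to 8; 8,9,10,11,12 taken -> place at 13.
Table: [_, _, _, 413, 586, _, 99, 221, 700, 805, 462, 658, 270, 581, _, _, _]
Lookup 581: h=8, probe 8,9,10,11,12,13 → found at 13.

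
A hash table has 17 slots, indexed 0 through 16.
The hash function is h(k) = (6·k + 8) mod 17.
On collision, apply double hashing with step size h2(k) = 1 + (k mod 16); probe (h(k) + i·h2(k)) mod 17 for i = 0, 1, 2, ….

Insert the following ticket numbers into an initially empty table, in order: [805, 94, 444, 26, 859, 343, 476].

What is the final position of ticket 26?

805 hashes to 10; slot 10 is free -> place at 10.
94 hashes to 11; slot 11 is free -> place at 11.
444 hashes to 3; slot 3 is free -> place at 3.
26 hashes to 11, h2=11; 11 taken -> place at 5.
859 hashes to 11, h2=12; 11 taken -> place at 6.
343 hashes to 9; slot 9 is free -> place at 9.
476 hashes to 8; slot 8 is free -> place at 8.
Table: [., ., ., 444, ., 26, 859, ., 476, 343, 805, 94, ., ., ., ., .]

5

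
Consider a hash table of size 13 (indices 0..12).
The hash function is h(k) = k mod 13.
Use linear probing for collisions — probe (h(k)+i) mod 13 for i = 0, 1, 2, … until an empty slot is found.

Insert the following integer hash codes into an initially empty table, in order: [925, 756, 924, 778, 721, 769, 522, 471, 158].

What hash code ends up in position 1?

924

Insert 925: h=2, slot 2 empty => index 2.
Insert 756: h=2, slot 2 occupied => index 3.
Insert 924: h=1, slot 1 empty => index 1.
Insert 778: h=11, slot 11 empty => index 11.
Insert 721: h=6, slot 6 empty => index 6.
Insert 769: h=2, slots 2,3 occupied => index 4.
Insert 522: h=2, slots 2,3,4 occupied => index 5.
Insert 471: h=3, slots 3,4,5,6 occupied => index 7.
Insert 158: h=2, slots 2,3,4,5,6,7 occupied => index 8.
Table: [—, 924, 925, 756, 769, 522, 721, 471, 158, —, —, 778, —]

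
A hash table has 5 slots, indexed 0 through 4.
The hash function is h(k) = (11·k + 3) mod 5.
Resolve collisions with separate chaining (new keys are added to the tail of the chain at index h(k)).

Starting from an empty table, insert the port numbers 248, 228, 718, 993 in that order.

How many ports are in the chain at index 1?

4

248 → bucket 1
228 → bucket 1 (collision)
718 → bucket 1 (collision)
993 → bucket 1 (collision)
Final buckets:
0: -
1: 248 -> 228 -> 718 -> 993
2: -
3: -
4: -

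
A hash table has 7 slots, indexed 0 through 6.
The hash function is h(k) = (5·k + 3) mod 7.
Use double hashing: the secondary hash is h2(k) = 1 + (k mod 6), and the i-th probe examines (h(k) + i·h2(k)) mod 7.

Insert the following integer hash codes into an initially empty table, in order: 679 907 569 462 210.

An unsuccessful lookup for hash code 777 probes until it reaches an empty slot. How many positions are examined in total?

Insert 679: h=3, slot 3 empty -> index 3.
Insert 907: h=2, slot 2 empty -> index 2.
Insert 569: h=6, slot 6 empty -> index 6.
Insert 462: h=3, h2=1, slot 3 occupied -> index 4.
Insert 210: h=3, h2=1, slots 3,4 occupied -> index 5.
Table: [., ., 907, 679, 462, 210, 569]
Lookup 777: h=3, h2=4, probe 3,0 → slot 0 empty, not found.

2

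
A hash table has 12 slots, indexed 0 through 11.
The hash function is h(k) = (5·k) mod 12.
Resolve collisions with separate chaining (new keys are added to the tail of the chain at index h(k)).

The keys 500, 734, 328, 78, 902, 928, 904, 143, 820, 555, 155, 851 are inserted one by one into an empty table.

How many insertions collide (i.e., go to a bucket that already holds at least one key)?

Insert 500: h=4, bucket 4 empty -> new chain.
Insert 734: h=10, bucket 10 empty -> new chain.
Insert 328: h=8, bucket 8 empty -> new chain.
Insert 78: h=6, bucket 6 empty -> new chain.
Insert 902: h=10, bucket 10 nonempty -> append to chain.
Insert 928: h=8, bucket 8 nonempty -> append to chain.
Insert 904: h=8, bucket 8 nonempty -> append to chain.
Insert 143: h=7, bucket 7 empty -> new chain.
Insert 820: h=8, bucket 8 nonempty -> append to chain.
Insert 555: h=3, bucket 3 empty -> new chain.
Insert 155: h=7, bucket 7 nonempty -> append to chain.
Insert 851: h=7, bucket 7 nonempty -> append to chain.
Final buckets:
0: .
1: .
2: .
3: 555
4: 500
5: .
6: 78
7: 143 -> 155 -> 851
8: 328 -> 928 -> 904 -> 820
9: .
10: 734 -> 902
11: .

6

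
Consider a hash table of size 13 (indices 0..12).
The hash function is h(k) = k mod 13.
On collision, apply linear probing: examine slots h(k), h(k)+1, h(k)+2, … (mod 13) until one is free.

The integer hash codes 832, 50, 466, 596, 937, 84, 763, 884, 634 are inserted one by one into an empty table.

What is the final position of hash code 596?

Insert 832: h=0, slot 0 empty -> index 0.
Insert 50: h=11, slot 11 empty -> index 11.
Insert 466: h=11, slot 11 occupied -> index 12.
Insert 596: h=11, slots 11,12,0 occupied -> index 1.
Insert 937: h=1, slot 1 occupied -> index 2.
Insert 84: h=6, slot 6 empty -> index 6.
Insert 763: h=9, slot 9 empty -> index 9.
Insert 884: h=0, slots 0,1,2 occupied -> index 3.
Insert 634: h=10, slot 10 empty -> index 10.
Table: [832, 596, 937, 884, —, —, 84, —, —, 763, 634, 50, 466]

1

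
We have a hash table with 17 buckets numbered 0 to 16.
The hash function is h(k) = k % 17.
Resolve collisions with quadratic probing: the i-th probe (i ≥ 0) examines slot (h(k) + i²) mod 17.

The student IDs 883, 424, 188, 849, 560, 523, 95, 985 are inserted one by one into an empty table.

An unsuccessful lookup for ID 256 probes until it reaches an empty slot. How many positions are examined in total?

883 hashes to 16; slot 16 is free → place at 16.
424 hashes to 16; 16 taken → place at 0.
188 hashes to 1; slot 1 is free → place at 1.
849 hashes to 16; 16,0 taken → place at 3.
560 hashes to 16; 16,0,3 taken → place at 8.
523 hashes to 13; slot 13 is free → place at 13.
95 hashes to 10; slot 10 is free → place at 10.
985 hashes to 16; 16,0,3,8 taken → place at 15.
Table: [424, 188, —, 849, —, —, —, —, 560, —, 95, —, —, 523, —, 985, 883]
Lookup 256: h=1, probe 1,2 → slot 2 empty, not found.

2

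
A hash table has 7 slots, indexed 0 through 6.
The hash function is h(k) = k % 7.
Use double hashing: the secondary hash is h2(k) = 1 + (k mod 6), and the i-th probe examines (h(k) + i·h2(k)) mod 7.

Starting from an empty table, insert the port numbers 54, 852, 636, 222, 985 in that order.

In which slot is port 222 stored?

1

54: h=5 → slot 5
852: h=5, h2=1, probe 5,6 → slot 6
636: h=6, h2=1, probe 6,0 → slot 0
222: h=5, h2=1, probe 5,6,0,1 → slot 1
985: h=5, h2=2, probe 5,0,2 → slot 2
Table: [636, 222, 985, -, -, 54, 852]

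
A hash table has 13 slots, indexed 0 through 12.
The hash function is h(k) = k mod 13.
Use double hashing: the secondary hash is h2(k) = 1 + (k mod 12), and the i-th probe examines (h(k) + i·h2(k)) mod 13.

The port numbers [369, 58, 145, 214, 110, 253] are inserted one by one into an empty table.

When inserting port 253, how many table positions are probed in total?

Insert 369: h=5, slot 5 empty -> index 5.
Insert 58: h=6, slot 6 empty -> index 6.
Insert 145: h=2, slot 2 empty -> index 2.
Insert 214: h=6, h2=11, slot 6 occupied -> index 4.
Insert 110: h=6, h2=3, slot 6 occupied -> index 9.
Insert 253: h=6, h2=2, slot 6 occupied -> index 8.
Table: [∅, ∅, 145, ∅, 214, 369, 58, ∅, 253, 110, ∅, ∅, ∅]

2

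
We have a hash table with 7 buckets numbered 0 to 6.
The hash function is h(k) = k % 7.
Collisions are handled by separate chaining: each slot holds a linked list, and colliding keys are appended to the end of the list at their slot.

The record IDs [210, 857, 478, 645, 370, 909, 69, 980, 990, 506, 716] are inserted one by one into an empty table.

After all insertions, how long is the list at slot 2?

3

Insert 210: h=0, bucket 0 empty → new chain.
Insert 857: h=3, bucket 3 empty → new chain.
Insert 478: h=2, bucket 2 empty → new chain.
Insert 645: h=1, bucket 1 empty → new chain.
Insert 370: h=6, bucket 6 empty → new chain.
Insert 909: h=6, bucket 6 nonempty → append to chain.
Insert 69: h=6, bucket 6 nonempty → append to chain.
Insert 980: h=0, bucket 0 nonempty → append to chain.
Insert 990: h=3, bucket 3 nonempty → append to chain.
Insert 506: h=2, bucket 2 nonempty → append to chain.
Insert 716: h=2, bucket 2 nonempty → append to chain.
Final buckets:
0: 210 -> 980
1: 645
2: 478 -> 506 -> 716
3: 857 -> 990
4: _
5: _
6: 370 -> 909 -> 69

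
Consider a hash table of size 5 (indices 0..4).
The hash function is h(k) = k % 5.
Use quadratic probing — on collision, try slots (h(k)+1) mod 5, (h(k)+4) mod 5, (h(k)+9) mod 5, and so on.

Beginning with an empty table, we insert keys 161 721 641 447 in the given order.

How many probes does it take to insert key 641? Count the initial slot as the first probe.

Insert 161: h=1, slot 1 empty -> index 1.
Insert 721: h=1, slot 1 occupied -> index 2.
Insert 641: h=1, slots 1,2 occupied -> index 0.
Insert 447: h=2, slot 2 occupied -> index 3.
Table: [641, 161, 721, 447, -]

3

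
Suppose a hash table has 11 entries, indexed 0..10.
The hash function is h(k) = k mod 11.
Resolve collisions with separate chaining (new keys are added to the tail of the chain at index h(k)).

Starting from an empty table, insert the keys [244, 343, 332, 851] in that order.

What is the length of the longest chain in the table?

3

244 -> bucket 2
343 -> bucket 2 (collision)
332 -> bucket 2 (collision)
851 -> bucket 4
Final buckets:
0: —
1: —
2: 244 -> 343 -> 332
3: —
4: 851
5: —
6: —
7: —
8: —
9: —
10: —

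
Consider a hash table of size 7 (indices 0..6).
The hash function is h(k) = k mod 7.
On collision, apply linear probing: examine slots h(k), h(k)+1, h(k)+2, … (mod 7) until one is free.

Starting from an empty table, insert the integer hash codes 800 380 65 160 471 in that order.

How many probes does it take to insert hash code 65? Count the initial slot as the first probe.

800: h=2 -> slot 2
380: h=2, probe 2,3 -> slot 3
65: h=2, probe 2,3,4 -> slot 4
160: h=6 -> slot 6
471: h=2, probe 2,3,4,5 -> slot 5
Table: [—, —, 800, 380, 65, 471, 160]

3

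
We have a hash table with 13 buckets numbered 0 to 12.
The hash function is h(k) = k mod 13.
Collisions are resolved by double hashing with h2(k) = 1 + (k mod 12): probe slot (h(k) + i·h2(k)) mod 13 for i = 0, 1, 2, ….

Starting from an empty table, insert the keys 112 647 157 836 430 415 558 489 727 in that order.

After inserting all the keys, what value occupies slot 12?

112: h=8 → slot 8
647: h=10 → slot 10
157: h=1 → slot 1
836: h=4 → slot 4
430: h=1, h2=11, probe 1,12 → slot 12
415: h=12, h2=8, probe 12,7 → slot 7
558: h=12, h2=7, probe 12,6 → slot 6
489: h=8, h2=10, probe 8,5 → slot 5
727: h=12, h2=8, probe 12,7,2 → slot 2
Table: [., 157, 727, ., 836, 489, 558, 415, 112, ., 647, ., 430]

430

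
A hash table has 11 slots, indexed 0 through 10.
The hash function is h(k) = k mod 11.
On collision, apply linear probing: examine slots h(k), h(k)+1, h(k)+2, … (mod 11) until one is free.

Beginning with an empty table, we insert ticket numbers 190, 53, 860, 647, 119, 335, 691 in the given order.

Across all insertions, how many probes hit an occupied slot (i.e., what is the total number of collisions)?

190 hashes to 3; slot 3 is free -> place at 3.
53 hashes to 9; slot 9 is free -> place at 9.
860 hashes to 2; slot 2 is free -> place at 2.
647 hashes to 9; 9 taken -> place at 10.
119 hashes to 9; 9,10 taken -> place at 0.
335 hashes to 5; slot 5 is free -> place at 5.
691 hashes to 9; 9,10,0 taken -> place at 1.
Table: [119, 691, 860, 190, _, 335, _, _, _, 53, 647]

6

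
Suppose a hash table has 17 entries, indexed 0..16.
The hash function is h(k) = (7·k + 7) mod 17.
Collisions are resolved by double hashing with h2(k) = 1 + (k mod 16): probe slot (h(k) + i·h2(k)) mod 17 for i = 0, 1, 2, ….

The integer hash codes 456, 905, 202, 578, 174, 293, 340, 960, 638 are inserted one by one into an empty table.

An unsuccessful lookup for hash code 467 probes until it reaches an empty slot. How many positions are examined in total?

Insert 456: h=3, slot 3 empty => index 3.
Insert 905: h=1, slot 1 empty => index 1.
Insert 202: h=10, slot 10 empty => index 10.
Insert 578: h=7, slot 7 empty => index 7.
Insert 174: h=1, h2=15, slot 1 occupied => index 16.
Insert 293: h=1, h2=6, slots 1,7 occupied => index 13.
Insert 340: h=7, h2=5, slot 7 occupied => index 12.
Insert 960: h=12, h2=1, slots 12,13 occupied => index 14.
Insert 638: h=2, slot 2 empty => index 2.
Table: [∅, 905, 638, 456, ∅, ∅, ∅, 578, ∅, ∅, 202, ∅, 340, 293, 960, ∅, 174]
Lookup 467: h=12, h2=4, probe 12,16,3,7,11 → slot 11 empty, not found.

5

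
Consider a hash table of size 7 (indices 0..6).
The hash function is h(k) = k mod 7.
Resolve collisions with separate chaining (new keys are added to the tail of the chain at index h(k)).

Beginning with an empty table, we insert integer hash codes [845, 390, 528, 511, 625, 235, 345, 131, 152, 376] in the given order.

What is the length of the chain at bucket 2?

2

845 -> bucket 5
390 -> bucket 5 (collision)
528 -> bucket 3
511 -> bucket 0
625 -> bucket 2
235 -> bucket 4
345 -> bucket 2 (collision)
131 -> bucket 5 (collision)
152 -> bucket 5 (collision)
376 -> bucket 5 (collision)
Final buckets:
0: 511
1: .
2: 625 -> 345
3: 528
4: 235
5: 845 -> 390 -> 131 -> 152 -> 376
6: .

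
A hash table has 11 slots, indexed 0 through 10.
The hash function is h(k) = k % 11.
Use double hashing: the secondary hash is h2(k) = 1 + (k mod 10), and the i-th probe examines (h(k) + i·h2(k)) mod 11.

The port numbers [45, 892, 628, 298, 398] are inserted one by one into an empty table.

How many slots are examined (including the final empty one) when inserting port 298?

3

Insert 45: h=1, slot 1 empty → index 1.
Insert 892: h=1, h2=3, slot 1 occupied → index 4.
Insert 628: h=1, h2=9, slot 1 occupied → index 10.
Insert 298: h=1, h2=9, slots 1,10 occupied → index 8.
Insert 398: h=2, slot 2 empty → index 2.
Table: [-, 45, 398, -, 892, -, -, -, 298, -, 628]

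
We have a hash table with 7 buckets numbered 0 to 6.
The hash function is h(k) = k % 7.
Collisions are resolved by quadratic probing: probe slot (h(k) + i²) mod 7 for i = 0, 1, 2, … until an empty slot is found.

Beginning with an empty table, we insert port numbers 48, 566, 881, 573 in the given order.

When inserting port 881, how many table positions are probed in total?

48: h=6 => slot 6
566: h=6, probe 6,0 => slot 0
881: h=6, probe 6,0,3 => slot 3
573: h=6, probe 6,0,3,1 => slot 1
Table: [566, 573, ., 881, ., ., 48]

3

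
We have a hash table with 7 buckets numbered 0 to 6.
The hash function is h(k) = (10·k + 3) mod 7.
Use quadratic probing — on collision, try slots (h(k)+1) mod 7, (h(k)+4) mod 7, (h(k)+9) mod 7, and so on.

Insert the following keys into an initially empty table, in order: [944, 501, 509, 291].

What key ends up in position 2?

944: h=0 => slot 0
501: h=1 => slot 1
509: h=4 => slot 4
291: h=1, probe 1,2 => slot 2
Table: [944, 501, 291, —, 509, —, —]

291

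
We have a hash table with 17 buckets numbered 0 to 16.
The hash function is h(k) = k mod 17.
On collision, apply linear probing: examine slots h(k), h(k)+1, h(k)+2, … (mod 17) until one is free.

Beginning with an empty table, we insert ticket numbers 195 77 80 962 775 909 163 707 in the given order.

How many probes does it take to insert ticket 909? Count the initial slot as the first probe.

Insert 195: h=8, slot 8 empty -> index 8.
Insert 77: h=9, slot 9 empty -> index 9.
Insert 80: h=12, slot 12 empty -> index 12.
Insert 962: h=10, slot 10 empty -> index 10.
Insert 775: h=10, slot 10 occupied -> index 11.
Insert 909: h=8, slots 8,9,10,11,12 occupied -> index 13.
Insert 163: h=10, slots 10,11,12,13 occupied -> index 14.
Insert 707: h=10, slots 10,11,12,13,14 occupied -> index 15.
Table: [-, -, -, -, -, -, -, -, 195, 77, 962, 775, 80, 909, 163, 707, -]

6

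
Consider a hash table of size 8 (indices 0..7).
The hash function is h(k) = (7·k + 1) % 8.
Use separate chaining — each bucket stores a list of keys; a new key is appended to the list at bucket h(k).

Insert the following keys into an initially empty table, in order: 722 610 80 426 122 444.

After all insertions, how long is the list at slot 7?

4

722 → bucket 7
610 → bucket 7 (collision)
80 → bucket 1
426 → bucket 7 (collision)
122 → bucket 7 (collision)
444 → bucket 5
Final buckets:
0: —
1: 80
2: —
3: —
4: —
5: 444
6: —
7: 722 -> 610 -> 426 -> 122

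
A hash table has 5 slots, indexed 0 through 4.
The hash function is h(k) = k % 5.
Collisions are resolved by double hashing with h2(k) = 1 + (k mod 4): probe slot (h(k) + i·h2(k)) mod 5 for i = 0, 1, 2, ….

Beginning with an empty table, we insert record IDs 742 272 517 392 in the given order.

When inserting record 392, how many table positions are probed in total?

4

742: h=2 → slot 2
272: h=2, h2=1, probe 2,3 → slot 3
517: h=2, h2=2, probe 2,4 → slot 4
392: h=2, h2=1, probe 2,3,4,0 → slot 0
Table: [392, ., 742, 272, 517]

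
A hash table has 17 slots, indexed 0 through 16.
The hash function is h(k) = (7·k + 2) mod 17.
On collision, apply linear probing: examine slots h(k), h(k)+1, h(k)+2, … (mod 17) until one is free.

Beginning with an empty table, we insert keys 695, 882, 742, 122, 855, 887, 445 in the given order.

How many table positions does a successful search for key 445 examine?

695: h=5 → slot 5
882: h=5, probe 5,6 → slot 6
742: h=11 → slot 11
122: h=6, probe 6,7 → slot 7
855: h=3 → slot 3
887: h=6, probe 6,7,8 → slot 8
445: h=6, probe 6,7,8,9 → slot 9
Table: [., ., ., 855, ., 695, 882, 122, 887, 445, ., 742, ., ., ., ., .]
Lookup 445: h=6, probe 6,7,8,9 → found at 9.

4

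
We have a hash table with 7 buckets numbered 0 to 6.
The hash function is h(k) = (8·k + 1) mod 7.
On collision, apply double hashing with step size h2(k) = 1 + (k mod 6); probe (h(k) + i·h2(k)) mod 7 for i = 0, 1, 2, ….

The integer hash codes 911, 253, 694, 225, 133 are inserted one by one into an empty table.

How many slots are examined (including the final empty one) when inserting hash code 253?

911: h=2 → slot 2
253: h=2, h2=2, probe 2,4 → slot 4
694: h=2, h2=5, probe 2,0 → slot 0
225: h=2, h2=4, probe 2,6 → slot 6
133: h=1 → slot 1
Table: [694, 133, 911, _, 253, _, 225]

2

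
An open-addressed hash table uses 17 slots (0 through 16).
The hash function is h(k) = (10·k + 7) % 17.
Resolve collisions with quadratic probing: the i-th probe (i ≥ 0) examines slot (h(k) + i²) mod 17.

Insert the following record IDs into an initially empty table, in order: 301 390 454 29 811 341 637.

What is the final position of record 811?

301: h=8 => slot 8
390: h=14 => slot 14
454: h=8, probe 8,9 => slot 9
29: h=8, probe 8,9,12 => slot 12
811: h=8, probe 8,9,12,0 => slot 0
341: h=0, probe 0,1 => slot 1
637: h=2 => slot 2
Table: [811, 341, 637, ., ., ., ., ., 301, 454, ., ., 29, ., 390, ., .]

0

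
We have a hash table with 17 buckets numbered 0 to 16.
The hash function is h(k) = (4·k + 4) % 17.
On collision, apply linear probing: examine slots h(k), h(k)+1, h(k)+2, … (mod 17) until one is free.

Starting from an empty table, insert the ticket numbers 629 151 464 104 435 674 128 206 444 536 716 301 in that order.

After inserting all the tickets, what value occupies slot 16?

Insert 629: h=4, slot 4 empty → index 4.
Insert 151: h=13, slot 13 empty → index 13.
Insert 464: h=7, slot 7 empty → index 7.
Insert 104: h=12, slot 12 empty → index 12.
Insert 435: h=10, slot 10 empty → index 10.
Insert 674: h=14, slot 14 empty → index 14.
Insert 128: h=6, slot 6 empty → index 6.
Insert 206: h=12, slots 12,13,14 occupied → index 15.
Insert 444: h=12, slots 12,13,14,15 occupied → index 16.
Insert 536: h=6, slots 6,7 occupied → index 8.
Insert 716: h=12, slots 12,13,14,15,16 occupied → index 0.
Insert 301: h=1, slot 1 empty → index 1.
Table: [716, 301, ., ., 629, ., 128, 464, 536, ., 435, ., 104, 151, 674, 206, 444]

444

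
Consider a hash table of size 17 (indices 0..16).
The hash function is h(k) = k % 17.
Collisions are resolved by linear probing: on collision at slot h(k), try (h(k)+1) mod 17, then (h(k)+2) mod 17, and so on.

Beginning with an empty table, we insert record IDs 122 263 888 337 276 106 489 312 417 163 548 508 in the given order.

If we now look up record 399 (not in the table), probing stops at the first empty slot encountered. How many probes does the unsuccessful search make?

122: h=3 -> slot 3
263: h=8 -> slot 8
888: h=4 -> slot 4
337: h=14 -> slot 14
276: h=4, probe 4,5 -> slot 5
106: h=4, probe 4,5,6 -> slot 6
489: h=13 -> slot 13
312: h=6, probe 6,7 -> slot 7
417: h=9 -> slot 9
163: h=10 -> slot 10
548: h=4, probe 4,5,6,7,8,9,10,11 -> slot 11
508: h=15 -> slot 15
Table: [-, -, -, 122, 888, 276, 106, 312, 263, 417, 163, 548, -, 489, 337, 508, -]
Lookup 399: h=8, probe 8,9,10,11,12 → slot 12 empty, not found.

5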